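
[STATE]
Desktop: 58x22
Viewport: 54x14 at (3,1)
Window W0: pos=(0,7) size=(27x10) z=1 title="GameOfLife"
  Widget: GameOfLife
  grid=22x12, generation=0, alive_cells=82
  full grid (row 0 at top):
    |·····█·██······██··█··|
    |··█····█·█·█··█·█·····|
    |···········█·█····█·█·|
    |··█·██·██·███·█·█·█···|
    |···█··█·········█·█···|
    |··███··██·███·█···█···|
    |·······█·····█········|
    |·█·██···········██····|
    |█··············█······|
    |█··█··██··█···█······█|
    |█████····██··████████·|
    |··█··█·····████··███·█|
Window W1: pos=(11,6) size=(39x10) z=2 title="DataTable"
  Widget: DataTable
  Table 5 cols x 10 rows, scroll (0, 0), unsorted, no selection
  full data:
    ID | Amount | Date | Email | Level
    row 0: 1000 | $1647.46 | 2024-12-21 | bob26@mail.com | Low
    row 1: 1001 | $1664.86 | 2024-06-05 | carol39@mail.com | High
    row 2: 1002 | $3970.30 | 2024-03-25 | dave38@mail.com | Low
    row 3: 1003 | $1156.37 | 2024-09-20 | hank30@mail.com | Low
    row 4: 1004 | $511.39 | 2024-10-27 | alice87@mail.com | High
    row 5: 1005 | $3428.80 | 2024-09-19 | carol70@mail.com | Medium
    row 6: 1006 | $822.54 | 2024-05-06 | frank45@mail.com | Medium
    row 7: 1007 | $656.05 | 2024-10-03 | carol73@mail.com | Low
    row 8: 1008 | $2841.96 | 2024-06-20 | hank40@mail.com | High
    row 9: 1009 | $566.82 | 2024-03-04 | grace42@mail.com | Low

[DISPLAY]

                                                      
                                                      
                                                      
                                                      
                                                      
        ┏━━━━━━━━━━━━━━━━━━━━━━━━━━━━━━━━━━━━━┓       
━━━━━━━━┃ DataTable                           ┃       
ameOfLif┠─────────────────────────────────────┨       
────────┃ID  │Amount  │Date      │Email       ┃       
n: 0    ┃────┼────────┼──────────┼────────────┃       
█·██·██·┃1000│$1647.46│2024-12-21│bob26@mail.c┃       
·█··█···┃1001│$1664.86│2024-06-05│carol39@mail┃       
███··██·┃1002│$3970.30│2024-03-25│dave38@mail.┃       
·····█··┃1003│$1156.37│2024-09-20│hank30@mail.┃       


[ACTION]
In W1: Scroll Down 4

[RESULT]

                                                      
                                                      
                                                      
                                                      
                                                      
        ┏━━━━━━━━━━━━━━━━━━━━━━━━━━━━━━━━━━━━━┓       
━━━━━━━━┃ DataTable                           ┃       
ameOfLif┠─────────────────────────────────────┨       
────────┃ID  │Amount  │Date      │Email       ┃       
n: 0    ┃────┼────────┼──────────┼────────────┃       
█·██·██·┃1004│$511.39 │2024-10-27│alice87@mail┃       
·█··█···┃1005│$3428.80│2024-09-19│carol70@mail┃       
███··██·┃1006│$822.54 │2024-05-06│frank45@mail┃       
·····█··┃1007│$656.05 │2024-10-03│carol73@mail┃       


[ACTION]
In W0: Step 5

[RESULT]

                                                      
                                                      
                                                      
                                                      
                                                      
        ┏━━━━━━━━━━━━━━━━━━━━━━━━━━━━━━━━━━━━━┓       
━━━━━━━━┃ DataTable                           ┃       
ameOfLif┠─────────────────────────────────────┨       
────────┃ID  │Amount  │Date      │Email       ┃       
n: 5    ┃────┼────────┼──────────┼────────────┃       
█·███·█·┃1004│$511.39 │2024-10-27│alice87@mail┃       
██····██┃1005│$3428.80│2024-09-19│carol70@mail┃       
█···█··█┃1006│$822.54 │2024-05-06│frank45@mail┃       
·█·██···┃1007│$656.05 │2024-10-03│carol73@mail┃       


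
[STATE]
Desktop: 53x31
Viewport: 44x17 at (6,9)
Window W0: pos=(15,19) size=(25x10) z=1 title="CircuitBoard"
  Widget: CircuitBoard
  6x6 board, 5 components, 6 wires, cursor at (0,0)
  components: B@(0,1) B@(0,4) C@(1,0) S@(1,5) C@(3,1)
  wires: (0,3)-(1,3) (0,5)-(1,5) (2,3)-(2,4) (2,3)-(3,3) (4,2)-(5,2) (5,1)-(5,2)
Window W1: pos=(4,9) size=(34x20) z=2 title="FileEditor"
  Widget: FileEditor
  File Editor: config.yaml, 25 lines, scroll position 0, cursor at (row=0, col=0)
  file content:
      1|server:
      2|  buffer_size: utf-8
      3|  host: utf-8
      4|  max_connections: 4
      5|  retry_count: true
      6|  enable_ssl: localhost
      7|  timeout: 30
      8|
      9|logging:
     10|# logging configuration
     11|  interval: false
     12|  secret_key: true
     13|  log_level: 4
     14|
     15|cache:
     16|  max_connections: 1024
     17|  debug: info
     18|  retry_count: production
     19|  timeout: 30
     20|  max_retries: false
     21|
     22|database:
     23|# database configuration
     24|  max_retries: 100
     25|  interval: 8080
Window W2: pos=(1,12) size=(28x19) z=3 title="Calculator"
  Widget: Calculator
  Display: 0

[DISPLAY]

━━━━━━━━━━━━━━━━━━━━━━━━━━━━━━━┓            
FileEditor                     ┃            
───────────────────────────────┨            
━━━━━━━━━━━━━━━━━━━━━━┓       ▲┃            
culator               ┃       █┃            
──────────────────────┨       ░┃            
                     0┃       ░┃            
┬───┬───┬───┐         ┃       ░┃            
│ 8 │ 9 │ ÷ │         ┃       ░┃            
┼───┼───┼───┤         ┃       ░┃            
│ 5 │ 6 │ × │         ┃       ░┃━┓          
┼───┼───┼───┤         ┃       ░┃ ┃          
│ 2 │ 3 │ - │         ┃       ░┃─┨          
┼───┼───┼───┤         ┃       ░┃ ┃          
│ . │ = │ + │         ┃       ░┃ ┃          
┼───┼───┼───┤         ┃       ░┃ ┃          
│ MC│ MR│ M+│         ┃       ░┃ ┃          


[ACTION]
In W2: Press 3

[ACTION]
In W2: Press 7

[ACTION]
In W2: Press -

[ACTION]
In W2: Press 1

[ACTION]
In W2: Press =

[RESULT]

━━━━━━━━━━━━━━━━━━━━━━━━━━━━━━━┓            
FileEditor                     ┃            
───────────────────────────────┨            
━━━━━━━━━━━━━━━━━━━━━━┓       ▲┃            
culator               ┃       █┃            
──────────────────────┨       ░┃            
                    36┃       ░┃            
┬───┬───┬───┐         ┃       ░┃            
│ 8 │ 9 │ ÷ │         ┃       ░┃            
┼───┼───┼───┤         ┃       ░┃            
│ 5 │ 6 │ × │         ┃       ░┃━┓          
┼───┼───┼───┤         ┃       ░┃ ┃          
│ 2 │ 3 │ - │         ┃       ░┃─┨          
┼───┼───┼───┤         ┃       ░┃ ┃          
│ . │ = │ + │         ┃       ░┃ ┃          
┼───┼───┼───┤         ┃       ░┃ ┃          
│ MC│ MR│ M+│         ┃       ░┃ ┃          


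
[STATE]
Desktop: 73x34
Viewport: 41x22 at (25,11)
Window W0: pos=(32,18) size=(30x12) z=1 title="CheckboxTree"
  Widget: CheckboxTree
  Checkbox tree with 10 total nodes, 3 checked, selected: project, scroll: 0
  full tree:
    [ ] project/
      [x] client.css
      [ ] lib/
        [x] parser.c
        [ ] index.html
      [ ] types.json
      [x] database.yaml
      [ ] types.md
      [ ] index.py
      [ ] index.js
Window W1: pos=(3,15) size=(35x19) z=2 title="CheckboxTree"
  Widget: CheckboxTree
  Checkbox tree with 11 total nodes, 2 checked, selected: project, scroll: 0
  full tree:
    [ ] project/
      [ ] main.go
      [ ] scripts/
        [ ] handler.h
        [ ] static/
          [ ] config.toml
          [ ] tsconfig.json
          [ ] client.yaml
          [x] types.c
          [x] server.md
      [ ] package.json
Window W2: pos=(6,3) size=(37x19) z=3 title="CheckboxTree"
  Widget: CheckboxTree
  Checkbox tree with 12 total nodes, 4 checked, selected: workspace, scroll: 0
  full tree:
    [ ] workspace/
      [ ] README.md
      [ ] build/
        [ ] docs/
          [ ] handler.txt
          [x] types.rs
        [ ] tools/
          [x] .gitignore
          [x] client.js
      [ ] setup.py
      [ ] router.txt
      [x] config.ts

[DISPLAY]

s                ┃                       
                 ┃                       
ore              ┃                       
js               ┃                       
                 ┃                       
                 ┃                       
                 ┃                       
                 ┃━━━━━━━━━━━━━━━━━━┓    
                 ┃ree               ┃    
                 ┃──────────────────┨    
━━━━━━━━━━━━━━━━━┛ct/               ┃    
            ┃] client.css           ┃    
l           ┃] lib/                 ┃    
son         ┃[x] parser.c           ┃    
l           ┃[ ] index.html         ┃    
            ┃] types.json           ┃    
            ┃] database.yaml        ┃    
            ┃] types.md             ┃    
            ┃━━━━━━━━━━━━━━━━━━━━━━━┛    
            ┃                            
            ┃                            
            ┃                            


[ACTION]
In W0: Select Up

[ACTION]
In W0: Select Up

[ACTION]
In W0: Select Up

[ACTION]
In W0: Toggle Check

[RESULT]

s                ┃                       
                 ┃                       
ore              ┃                       
js               ┃                       
                 ┃                       
                 ┃                       
                 ┃                       
                 ┃━━━━━━━━━━━━━━━━━━┓    
                 ┃ree               ┃    
                 ┃──────────────────┨    
━━━━━━━━━━━━━━━━━┛ct/               ┃    
            ┃] client.css           ┃    
l           ┃] lib/                 ┃    
son         ┃[x] parser.c           ┃    
l           ┃[x] index.html         ┃    
            ┃] types.json           ┃    
            ┃] database.yaml        ┃    
            ┃] types.md             ┃    
            ┃━━━━━━━━━━━━━━━━━━━━━━━┛    
            ┃                            
            ┃                            
            ┃                            


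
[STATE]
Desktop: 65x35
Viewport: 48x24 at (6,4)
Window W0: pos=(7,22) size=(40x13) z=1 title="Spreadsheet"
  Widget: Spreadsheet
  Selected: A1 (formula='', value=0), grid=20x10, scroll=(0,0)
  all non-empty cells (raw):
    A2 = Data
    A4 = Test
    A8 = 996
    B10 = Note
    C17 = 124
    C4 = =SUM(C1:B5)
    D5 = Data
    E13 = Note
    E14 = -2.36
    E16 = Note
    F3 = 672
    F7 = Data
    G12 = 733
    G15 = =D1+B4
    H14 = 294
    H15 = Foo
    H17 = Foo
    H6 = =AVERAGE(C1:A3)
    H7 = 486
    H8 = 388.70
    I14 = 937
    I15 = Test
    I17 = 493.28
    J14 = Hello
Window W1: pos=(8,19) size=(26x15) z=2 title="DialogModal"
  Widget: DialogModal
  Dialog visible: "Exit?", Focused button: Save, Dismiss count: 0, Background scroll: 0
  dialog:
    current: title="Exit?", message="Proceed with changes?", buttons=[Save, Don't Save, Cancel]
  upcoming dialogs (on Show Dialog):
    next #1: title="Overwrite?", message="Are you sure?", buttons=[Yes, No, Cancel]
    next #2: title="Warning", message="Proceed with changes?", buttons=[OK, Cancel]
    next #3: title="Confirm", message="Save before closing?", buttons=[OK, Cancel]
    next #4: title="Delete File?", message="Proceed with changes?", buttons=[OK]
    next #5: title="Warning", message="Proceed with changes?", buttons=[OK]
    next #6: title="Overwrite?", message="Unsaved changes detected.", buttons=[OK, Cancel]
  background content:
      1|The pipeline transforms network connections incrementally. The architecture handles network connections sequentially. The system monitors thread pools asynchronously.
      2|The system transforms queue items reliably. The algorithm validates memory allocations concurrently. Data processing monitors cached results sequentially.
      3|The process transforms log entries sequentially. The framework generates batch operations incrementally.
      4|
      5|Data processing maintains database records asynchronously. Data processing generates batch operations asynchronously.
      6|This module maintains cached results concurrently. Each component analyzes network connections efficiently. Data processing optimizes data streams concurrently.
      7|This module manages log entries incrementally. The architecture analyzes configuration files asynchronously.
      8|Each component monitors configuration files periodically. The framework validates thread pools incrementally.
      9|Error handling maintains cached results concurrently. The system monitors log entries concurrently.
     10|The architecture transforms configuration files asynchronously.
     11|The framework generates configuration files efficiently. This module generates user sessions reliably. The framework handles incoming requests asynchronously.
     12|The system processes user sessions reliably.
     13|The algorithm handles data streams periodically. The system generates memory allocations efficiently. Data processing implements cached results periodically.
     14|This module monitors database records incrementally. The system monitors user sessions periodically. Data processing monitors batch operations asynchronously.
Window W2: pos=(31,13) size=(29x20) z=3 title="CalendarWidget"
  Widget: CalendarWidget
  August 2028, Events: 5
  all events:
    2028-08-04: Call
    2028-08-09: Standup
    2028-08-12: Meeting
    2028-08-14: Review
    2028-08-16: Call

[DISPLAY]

                                                
                                                
                                                
                                                
                                                
                                                
                                                
                                                
                                                
                         ┏━━━━━━━━━━━━━━━━━━━━━━
                         ┃ CalendarWidget       
                         ┠──────────────────────
                         ┃        August 2028   
                         ┃Mo Tu We Th Fr Sa Su  
                         ┃    1  2  3  4*  5  6 
  ┏━━━━━━━━━━━━━━━━━━━━━━┃ 7  8  9* 10 11 12* 13
  ┃ DialogModal          ┃14* 15 16* 17 18 19 20
  ┠──────────────────────┃21 22 23 24 25 26 27  
 ┏┃The pipeline transform┃28 29 30 31           
 ┃┃The system transforms ┃                      
 ┠┃The process transforms┃                      
 ┃┃  ┌──────────────────┐┃                      
 ┃┃Da│      Exit?       │┃                      
 ┃┃Th│Proceed with chang│┃                      


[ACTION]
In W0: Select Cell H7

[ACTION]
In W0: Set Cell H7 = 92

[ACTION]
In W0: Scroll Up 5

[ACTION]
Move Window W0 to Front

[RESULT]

                                                
                                                
                                                
                                                
                                                
                                                
                                                
                                                
                                                
                         ┏━━━━━━━━━━━━━━━━━━━━━━
                         ┃ CalendarWidget       
                         ┠──────────────────────
                         ┃        August 2028   
                         ┃Mo Tu We Th Fr Sa Su  
                         ┃    1  2  3  4*  5  6 
  ┏━━━━━━━━━━━━━━━━━━━━━━┃ 7  8  9* 10 11 12* 13
  ┃ DialogModal          ┃14* 15 16* 17 18 19 20
  ┠──────────────────────┃21 22 23 24 25 26 27  
 ┏━━━━━━━━━━━━━━━━━━━━━━━━━━━━━━━━━━━━━━┓       
 ┃ Spreadsheet                          ┃       
 ┠──────────────────────────────────────┨       
 ┃H7: 92                                ┃       
 ┃       A       B       C       D      ┃       
 ┃--------------------------------------┃       


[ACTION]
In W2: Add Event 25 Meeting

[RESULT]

                                                
                                                
                                                
                                                
                                                
                                                
                                                
                                                
                                                
                         ┏━━━━━━━━━━━━━━━━━━━━━━
                         ┃ CalendarWidget       
                         ┠──────────────────────
                         ┃        August 2028   
                         ┃Mo Tu We Th Fr Sa Su  
                         ┃    1  2  3  4*  5  6 
  ┏━━━━━━━━━━━━━━━━━━━━━━┃ 7  8  9* 10 11 12* 13
  ┃ DialogModal          ┃14* 15 16* 17 18 19 20
  ┠──────────────────────┃21 22 23 24 25* 26 27 
 ┏━━━━━━━━━━━━━━━━━━━━━━━━━━━━━━━━━━━━━━┓       
 ┃ Spreadsheet                          ┃       
 ┠──────────────────────────────────────┨       
 ┃H7: 92                                ┃       
 ┃       A       B       C       D      ┃       
 ┃--------------------------------------┃       


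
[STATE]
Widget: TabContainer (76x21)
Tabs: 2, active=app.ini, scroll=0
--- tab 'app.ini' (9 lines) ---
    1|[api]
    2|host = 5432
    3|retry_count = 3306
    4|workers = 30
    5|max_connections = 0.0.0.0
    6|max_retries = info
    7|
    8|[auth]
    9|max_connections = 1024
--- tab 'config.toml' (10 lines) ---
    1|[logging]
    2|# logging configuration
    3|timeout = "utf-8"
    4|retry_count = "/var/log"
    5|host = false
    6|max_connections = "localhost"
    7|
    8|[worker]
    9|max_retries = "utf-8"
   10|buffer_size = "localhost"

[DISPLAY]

[app.ini]│ config.toml                                                      
────────────────────────────────────────────────────────────────────────────
[api]                                                                       
host = 5432                                                                 
retry_count = 3306                                                          
workers = 30                                                                
max_connections = 0.0.0.0                                                   
max_retries = info                                                          
                                                                            
[auth]                                                                      
max_connections = 1024                                                      
                                                                            
                                                                            
                                                                            
                                                                            
                                                                            
                                                                            
                                                                            
                                                                            
                                                                            
                                                                            


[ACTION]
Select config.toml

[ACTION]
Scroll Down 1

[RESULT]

 app.ini │[config.toml]                                                     
────────────────────────────────────────────────────────────────────────────
# logging configuration                                                     
timeout = "utf-8"                                                           
retry_count = "/var/log"                                                    
host = false                                                                
max_connections = "localhost"                                               
                                                                            
[worker]                                                                    
max_retries = "utf-8"                                                       
buffer_size = "localhost"                                                   
                                                                            
                                                                            
                                                                            
                                                                            
                                                                            
                                                                            
                                                                            
                                                                            
                                                                            
                                                                            


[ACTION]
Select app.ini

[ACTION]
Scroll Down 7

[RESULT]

[app.ini]│ config.toml                                                      
────────────────────────────────────────────────────────────────────────────
[auth]                                                                      
max_connections = 1024                                                      
                                                                            
                                                                            
                                                                            
                                                                            
                                                                            
                                                                            
                                                                            
                                                                            
                                                                            
                                                                            
                                                                            
                                                                            
                                                                            
                                                                            
                                                                            
                                                                            
                                                                            


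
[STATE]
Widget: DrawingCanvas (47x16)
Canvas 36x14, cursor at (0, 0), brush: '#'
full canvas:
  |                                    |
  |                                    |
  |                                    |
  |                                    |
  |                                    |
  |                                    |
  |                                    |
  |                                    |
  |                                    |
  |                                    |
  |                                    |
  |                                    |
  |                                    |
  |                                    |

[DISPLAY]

+                                              
                                               
                                               
                                               
                                               
                                               
                                               
                                               
                                               
                                               
                                               
                                               
                                               
                                               
                                               
                                               


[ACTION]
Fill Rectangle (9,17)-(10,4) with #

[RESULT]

+                                              
                                               
                                               
                                               
                                               
                                               
                                               
                                               
                                               
    ##############                             
    ##############                             
                                               
                                               
                                               
                                               
                                               


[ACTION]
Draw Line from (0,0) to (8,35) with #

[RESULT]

###                                            
   ####                                        
       ####                                    
           #####                               
                ####                           
                    #####                      
                         ####                  
                             ####              
                                 ###           
    ##############                             
    ##############                             
                                               
                                               
                                               
                                               
                                               


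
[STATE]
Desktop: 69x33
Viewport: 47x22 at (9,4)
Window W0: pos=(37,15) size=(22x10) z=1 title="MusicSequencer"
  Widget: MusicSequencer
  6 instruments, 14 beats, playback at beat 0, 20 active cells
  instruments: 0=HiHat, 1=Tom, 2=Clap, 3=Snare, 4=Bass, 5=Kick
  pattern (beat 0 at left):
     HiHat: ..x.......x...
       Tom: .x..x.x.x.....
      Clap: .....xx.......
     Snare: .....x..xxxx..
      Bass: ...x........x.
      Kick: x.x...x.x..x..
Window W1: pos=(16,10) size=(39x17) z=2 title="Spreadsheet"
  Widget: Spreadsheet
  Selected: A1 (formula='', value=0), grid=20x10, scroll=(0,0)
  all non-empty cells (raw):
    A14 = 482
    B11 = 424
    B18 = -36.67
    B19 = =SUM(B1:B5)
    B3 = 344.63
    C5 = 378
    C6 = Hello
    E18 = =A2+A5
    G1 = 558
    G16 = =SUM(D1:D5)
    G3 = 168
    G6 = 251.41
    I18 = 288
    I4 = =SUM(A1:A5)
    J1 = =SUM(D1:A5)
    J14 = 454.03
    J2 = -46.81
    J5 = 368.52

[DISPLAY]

                                               
                                               
                                               
                                               
                                               
                                               
       ┏━━━━━━━━━━━━━━━━━━━━━━━━━━━━━━━━━━━━━┓ 
       ┃ Spreadsheet                         ┃ 
       ┠─────────────────────────────────────┨ 
       ┃A1:                                  ┃ 
       ┃       A       B       C       D     ┃ 
       ┃-------------------------------------┃━
       ┃  1      [0]       0       0       0 ┃ 
       ┃  2        0       0       0       0 ┃─
       ┃  3        0  344.63       0       0 ┃1
       ┃  4        0       0       0       0 ┃·
       ┃  5        0       0     378       0 ┃·
       ┃  6        0       0Hello          0 ┃·
       ┃  7        0       0       0       0 ┃█
       ┃  8        0       0       0       0 ┃·
       ┃  9        0       0       0       0 ┃━
       ┃ 10        0       0       0       0 ┃ 


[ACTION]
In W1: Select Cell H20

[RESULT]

                                               
                                               
                                               
                                               
                                               
                                               
       ┏━━━━━━━━━━━━━━━━━━━━━━━━━━━━━━━━━━━━━┓ 
       ┃ Spreadsheet                         ┃ 
       ┠─────────────────────────────────────┨ 
       ┃H20:                                 ┃ 
       ┃       A       B       C       D     ┃ 
       ┃-------------------------------------┃━
       ┃  1        0       0       0       0 ┃ 
       ┃  2        0       0       0       0 ┃─
       ┃  3        0  344.63       0       0 ┃1
       ┃  4        0       0       0       0 ┃·
       ┃  5        0       0     378       0 ┃·
       ┃  6        0       0Hello          0 ┃·
       ┃  7        0       0       0       0 ┃█
       ┃  8        0       0       0       0 ┃·
       ┃  9        0       0       0       0 ┃━
       ┃ 10        0       0       0       0 ┃ 


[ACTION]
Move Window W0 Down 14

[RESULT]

                                               
                                               
                                               
                                               
                                               
                                               
       ┏━━━━━━━━━━━━━━━━━━━━━━━━━━━━━━━━━━━━━┓ 
       ┃ Spreadsheet                         ┃ 
       ┠─────────────────────────────────────┨ 
       ┃H20:                                 ┃ 
       ┃       A       B       C       D     ┃ 
       ┃-------------------------------------┃ 
       ┃  1        0       0       0       0 ┃ 
       ┃  2        0       0       0       0 ┃ 
       ┃  3        0  344.63       0       0 ┃ 
       ┃  4        0       0       0       0 ┃ 
       ┃  5        0       0     378       0 ┃ 
       ┃  6        0       0Hello          0 ┃ 
       ┃  7        0       0       0       0 ┃ 
       ┃  8        0       0       0       0 ┃━
       ┃  9        0       0       0       0 ┃ 
       ┃ 10        0       0       0       0 ┃─


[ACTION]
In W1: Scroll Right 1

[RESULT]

                                               
                                               
                                               
                                               
                                               
                                               
       ┏━━━━━━━━━━━━━━━━━━━━━━━━━━━━━━━━━━━━━┓ 
       ┃ Spreadsheet                         ┃ 
       ┠─────────────────────────────────────┨ 
       ┃H20:                                 ┃ 
       ┃       B       C       D       E     ┃ 
       ┃-------------------------------------┃ 
       ┃  1        0       0       0       0 ┃ 
       ┃  2        0       0       0       0 ┃ 
       ┃  3   344.63       0       0       0 ┃ 
       ┃  4        0       0       0       0 ┃ 
       ┃  5        0     378       0       0 ┃ 
       ┃  6        0Hello          0       0 ┃ 
       ┃  7        0       0       0       0 ┃ 
       ┃  8        0       0       0       0 ┃━
       ┃  9        0       0       0       0 ┃ 
       ┃ 10        0       0       0       0 ┃─


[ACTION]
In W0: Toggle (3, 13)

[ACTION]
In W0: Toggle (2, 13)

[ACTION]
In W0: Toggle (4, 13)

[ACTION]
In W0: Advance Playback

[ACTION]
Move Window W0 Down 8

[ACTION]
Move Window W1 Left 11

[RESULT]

                                               
                                               
                                               
                                               
                                               
                                               
━━━━━━━━━━━━━━━━━━━━━━━━━━━━━━━━━━┓            
readsheet                         ┃            
──────────────────────────────────┨            
:                                 ┃            
    B       C       D       E     ┃            
----------------------------------┃            
        0       0       0       0 ┃            
        0       0       0       0 ┃            
   344.63       0       0       0 ┃            
        0       0       0       0 ┃            
        0     378       0       0 ┃            
        0Hello          0       0 ┃            
        0       0       0       0 ┃            
        0       0       0       0 ┃━━━━━━━━━━━━
        0       0       0       0 ┃Sequencer   
        0       0       0       0 ┃────────────


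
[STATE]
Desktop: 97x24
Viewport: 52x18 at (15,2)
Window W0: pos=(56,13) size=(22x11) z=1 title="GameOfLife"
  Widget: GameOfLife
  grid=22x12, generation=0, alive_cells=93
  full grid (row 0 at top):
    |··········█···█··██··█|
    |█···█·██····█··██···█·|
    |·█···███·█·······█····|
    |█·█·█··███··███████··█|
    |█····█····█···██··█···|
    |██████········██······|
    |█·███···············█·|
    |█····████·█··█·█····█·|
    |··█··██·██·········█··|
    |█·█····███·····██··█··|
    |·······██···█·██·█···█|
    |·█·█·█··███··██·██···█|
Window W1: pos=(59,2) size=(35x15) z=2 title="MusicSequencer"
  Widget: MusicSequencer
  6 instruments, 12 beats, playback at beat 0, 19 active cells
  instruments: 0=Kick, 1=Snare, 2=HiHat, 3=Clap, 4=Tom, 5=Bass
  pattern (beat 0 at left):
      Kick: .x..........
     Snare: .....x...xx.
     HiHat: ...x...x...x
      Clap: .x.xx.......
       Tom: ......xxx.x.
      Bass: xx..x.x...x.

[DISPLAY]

                                            ┏━━━━━━━
                                            ┃ MusicS
                                            ┠───────
                                            ┃      ▼
                                            ┃  Kick·
                                            ┃ Snare·
                                            ┃ HiHat·
                                            ┃  Clap·
                                            ┃   Tom·
                                            ┃  Bass█
                                            ┃       
                                         ┏━━┃       
                                         ┃ G┃       
                                         ┠──┃       
                                         ┃Ge┗━━━━━━━
                                         ┃·█·█··███·
                                         ┃····█····█
                                         ┃█████·····


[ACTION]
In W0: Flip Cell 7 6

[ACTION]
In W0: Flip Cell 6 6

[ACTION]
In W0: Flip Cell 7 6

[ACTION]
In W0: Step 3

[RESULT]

                                            ┏━━━━━━━
                                            ┃ MusicS
                                            ┠───────
                                            ┃      ▼
                                            ┃  Kick·
                                            ┃ Snare·
                                            ┃ HiHat·
                                            ┃  Clap·
                                            ┃   Tom·
                                            ┃  Bass█
                                            ┃       
                                         ┏━━┃       
                                         ┃ G┃       
                                         ┠──┃       
                                         ┃Ge┗━━━━━━━
                                         ┃··█·······
                                         ┃·█·····███
                                         ┃·█··█·███·
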